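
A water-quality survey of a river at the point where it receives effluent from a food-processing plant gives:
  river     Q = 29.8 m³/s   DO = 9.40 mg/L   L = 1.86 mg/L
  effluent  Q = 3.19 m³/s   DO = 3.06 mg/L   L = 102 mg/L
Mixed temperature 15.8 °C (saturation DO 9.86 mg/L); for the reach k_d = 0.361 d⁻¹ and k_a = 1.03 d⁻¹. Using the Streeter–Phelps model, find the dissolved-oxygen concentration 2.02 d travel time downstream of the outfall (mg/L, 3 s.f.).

Mixed DO = (29.8×9.40 + 3.19×3.06)/(29.8+3.19) = 289.9/32.99 = 8.787 mg/L.
Mixed L₀ = (29.8×1.86 + 3.19×102)/(32.99) = 380.8/32.99 = 11.54 mg/L.
Initial deficit D₀ = C_s − DO₀ = 9.86 − 8.787 = 1.073 mg/L.
D(2.02) = [0.361×11.54/(1.03−0.361)](e^(−0.361×2.02) − e^(−1.03×2.02)) + 1.073 e^(−1.03×2.02)
= 6.229 × (0.4823 − 0.1249) + 1.073 × 0.1249 = 2.360 mg/L.
DO = 9.86 − 2.360 = 7.500 mg/L.

DO ≈ 7.50 mg/L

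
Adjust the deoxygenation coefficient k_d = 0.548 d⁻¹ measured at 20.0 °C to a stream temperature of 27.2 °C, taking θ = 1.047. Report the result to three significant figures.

k_d(T₂) = k_d(T₁) · θ^(T₂−T₁) = 0.548 × 1.047^(27.2−20.0)
= 0.548 × 1.047^7.20 = 0.548 × 1.392 = 0.7628 d⁻¹.

k_d ≈ 0.763 d⁻¹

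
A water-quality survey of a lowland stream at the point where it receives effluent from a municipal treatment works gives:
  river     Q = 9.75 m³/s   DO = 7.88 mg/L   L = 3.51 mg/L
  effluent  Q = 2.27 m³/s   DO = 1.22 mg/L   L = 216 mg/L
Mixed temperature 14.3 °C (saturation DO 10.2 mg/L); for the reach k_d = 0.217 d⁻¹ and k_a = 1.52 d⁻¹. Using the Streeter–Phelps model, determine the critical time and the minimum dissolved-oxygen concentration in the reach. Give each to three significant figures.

Mixed DO = (9.75×7.88 + 2.27×1.22)/(9.75+2.27) = 79.60/12.02 = 6.622 mg/L.
Mixed L₀ = (9.75×3.51 + 2.27×216)/(12.02) = 524.5/12.02 = 43.64 mg/L.
Initial deficit D₀ = C_s − DO₀ = 10.2 − 6.622 = 3.578 mg/L.
t_c = (1/1.303) ln[(1.52/0.217)(1 − 3.578×1.303/(0.217×43.64))] = 0.7675 × ln(3.556) = 0.9737 d.
D_c = (0.217/1.52) × 43.64 × e^(−0.217×0.9737) = 0.1428 × 43.64 × 0.8095 = 5.043 mg/L.
Minimum DO = 10.2 − 5.043 = 5.157 mg/L.

t_c ≈ 0.974 d; minimum DO ≈ 5.16 mg/L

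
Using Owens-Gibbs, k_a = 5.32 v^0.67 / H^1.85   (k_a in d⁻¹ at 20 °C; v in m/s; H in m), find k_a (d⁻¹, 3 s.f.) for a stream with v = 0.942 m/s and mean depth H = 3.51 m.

k_a ≈ 0.501 d⁻¹

k_a = 5.32 × 0.942^0.67 / 3.51^1.85 = 5.32 × 0.9608 / 10.21 = 0.5008 d⁻¹.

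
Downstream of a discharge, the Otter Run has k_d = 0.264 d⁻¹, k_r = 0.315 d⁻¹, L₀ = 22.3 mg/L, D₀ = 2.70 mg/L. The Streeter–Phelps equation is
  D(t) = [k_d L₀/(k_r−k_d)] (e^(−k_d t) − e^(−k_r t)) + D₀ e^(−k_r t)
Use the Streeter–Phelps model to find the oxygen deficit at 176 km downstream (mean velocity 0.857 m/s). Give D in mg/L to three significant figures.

D ≈ 8.31 mg/L

Travel time t = x/v = 176 km / (0.857 m/s) = 176000 m / 0.857 m/s = 205400 s = 2.377 d.
k_d L₀/(k_r−k_d) = 0.264×22.3/(0.315−0.264) = 5.887/0.05100 = 115.4 mg/L.
e^(−k_d t) = e^(−0.264×2.377) = 0.5339; e^(−k_r t) = e^(−0.315×2.377) = 0.4730.
D = 115.4 × (0.5339 − 0.4730) + 2.70 × 0.4730 = 7.036 + 1.277 = 8.313 mg/L.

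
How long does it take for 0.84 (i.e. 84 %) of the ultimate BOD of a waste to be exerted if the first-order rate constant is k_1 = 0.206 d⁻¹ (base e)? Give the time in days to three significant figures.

y/L₀ = 1 − e^(−k_1 t) = 0.84 ⇒ e^(−k_1 t) = 0.160
t = −ln(0.160) / 0.206 = 1.833 / 0.206 = 8.896 d.

t ≈ 8.90 d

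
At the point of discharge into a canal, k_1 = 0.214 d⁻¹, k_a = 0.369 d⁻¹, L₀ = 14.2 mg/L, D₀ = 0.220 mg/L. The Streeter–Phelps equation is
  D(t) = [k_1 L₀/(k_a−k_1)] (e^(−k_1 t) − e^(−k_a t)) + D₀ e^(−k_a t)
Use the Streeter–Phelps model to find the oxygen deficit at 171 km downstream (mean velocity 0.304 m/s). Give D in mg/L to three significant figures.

D ≈ 3.11 mg/L

Travel time t = x/v = 171 km / (0.304 m/s) = 171000 m / 0.304 m/s = 562500 s = 6.510 d.
k_1 L₀/(k_a−k_1) = 0.214×14.2/(0.369−0.214) = 3.039/0.1550 = 19.61 mg/L.
e^(−k_1 t) = e^(−0.214×6.510) = 0.2483; e^(−k_a t) = e^(−0.369×6.510) = 0.09051.
D = 19.61 × (0.2483 − 0.09051) + 0.220 × 0.09051 = 3.093 + 0.01991 = 3.113 mg/L.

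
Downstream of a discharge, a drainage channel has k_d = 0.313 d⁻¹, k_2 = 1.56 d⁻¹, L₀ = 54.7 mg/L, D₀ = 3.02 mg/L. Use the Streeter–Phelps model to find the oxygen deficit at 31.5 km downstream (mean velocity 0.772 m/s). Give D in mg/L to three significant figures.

D ≈ 6.72 mg/L

Travel time t = x/v = 31.5 km / (0.772 m/s) = 31500 m / 0.772 m/s = 40800 s = 0.4723 d.
k_d L₀/(k_2−k_d) = 0.313×54.7/(1.56−0.313) = 17.12/1.247 = 13.73 mg/L.
e^(−k_d t) = e^(−0.313×0.4723) = 0.8626; e^(−k_2 t) = e^(−1.56×0.4723) = 0.4787.
D = 13.73 × (0.8626 − 0.4787) + 3.02 × 0.4787 = 5.271 + 1.446 = 6.717 mg/L.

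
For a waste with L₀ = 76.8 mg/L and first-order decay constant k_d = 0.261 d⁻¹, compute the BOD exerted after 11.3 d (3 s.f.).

y ≈ 72.8 mg/L

y_t = L₀(1 − e^(−k_d t)) = 76.8 × (1 − e^(−0.261×11.3))
= 76.8 × (1 − 0.05238) = 76.8 × 0.9476 = 72.78 mg/L.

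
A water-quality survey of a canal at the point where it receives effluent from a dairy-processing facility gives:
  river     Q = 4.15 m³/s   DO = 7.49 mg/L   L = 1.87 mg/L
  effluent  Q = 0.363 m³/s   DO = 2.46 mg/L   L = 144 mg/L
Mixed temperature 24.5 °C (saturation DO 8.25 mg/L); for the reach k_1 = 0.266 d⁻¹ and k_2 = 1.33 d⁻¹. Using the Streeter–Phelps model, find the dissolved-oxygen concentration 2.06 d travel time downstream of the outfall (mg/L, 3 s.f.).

DO ≈ 6.47 mg/L

Mixed DO = (4.15×7.49 + 0.363×2.46)/(4.15+0.363) = 31.98/4.513 = 7.085 mg/L.
Mixed L₀ = (4.15×1.87 + 0.363×144)/(4.513) = 60.03/4.513 = 13.30 mg/L.
Initial deficit D₀ = C_s − DO₀ = 8.25 − 7.085 = 1.165 mg/L.
D(2.06) = [0.266×13.30/(1.33−0.266)](e^(−0.266×2.06) − e^(−1.33×2.06)) + 1.165 e^(−1.33×2.06)
= 3.326 × (0.5781 − 0.06458) + 1.165 × 0.06458 = 1.783 mg/L.
DO = 8.25 − 1.783 = 6.467 mg/L.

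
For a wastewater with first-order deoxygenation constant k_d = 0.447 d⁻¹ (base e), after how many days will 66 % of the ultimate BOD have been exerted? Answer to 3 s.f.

y/L₀ = 1 − e^(−k_d t) = 0.66 ⇒ e^(−k_d t) = 0.340
t = −ln(0.340) / 0.447 = 1.079 / 0.447 = 2.413 d.

t ≈ 2.41 d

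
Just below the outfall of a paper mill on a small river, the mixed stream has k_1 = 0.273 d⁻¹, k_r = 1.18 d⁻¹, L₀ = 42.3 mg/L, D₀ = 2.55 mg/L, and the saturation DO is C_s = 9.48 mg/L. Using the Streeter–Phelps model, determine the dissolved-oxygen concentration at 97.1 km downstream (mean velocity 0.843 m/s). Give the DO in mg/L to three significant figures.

Travel time t = x/v = 97.1 km / (0.843 m/s) = 97100 m / 0.843 m/s = 115200 s = 1.333 d.
k_1 L₀/(k_r−k_1) = 0.273×42.3/(1.18−0.273) = 11.55/0.9070 = 12.73 mg/L.
e^(−k_1 t) = e^(−0.273×1.333) = 0.6949; e^(−k_r t) = e^(−1.18×1.333) = 0.2074.
D = 12.73 × (0.6949 − 0.2074) + 2.55 × 0.2074 = 6.207 + 0.5289 = 6.736 mg/L.
DO = C_s − D = 9.48 − 6.736 = 2.744 mg/L.

DO ≈ 2.74 mg/L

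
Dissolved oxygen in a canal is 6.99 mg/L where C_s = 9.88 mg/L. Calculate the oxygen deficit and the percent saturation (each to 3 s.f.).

D ≈ 2.89 mg/L; 70.7 % saturation

D = C_s − C = 9.88 − 6.99 = 2.89 mg/L.
% saturation = 6.99/9.88 × 100 = 70.7 %.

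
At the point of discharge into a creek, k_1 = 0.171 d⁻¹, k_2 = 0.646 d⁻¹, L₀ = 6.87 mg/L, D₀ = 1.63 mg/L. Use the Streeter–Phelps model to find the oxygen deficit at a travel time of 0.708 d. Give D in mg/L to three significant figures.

k_1 L₀/(k_2−k_1) = 0.171×6.87/(0.646−0.171) = 1.175/0.4750 = 2.473 mg/L.
e^(−k_1 t) = e^(−0.171×0.7080) = 0.8860; e^(−k_2 t) = e^(−0.646×0.7080) = 0.6329.
D = 2.473 × (0.8860 − 0.6329) + 1.63 × 0.6329 = 0.6258 + 1.032 = 1.657 mg/L.

D ≈ 1.66 mg/L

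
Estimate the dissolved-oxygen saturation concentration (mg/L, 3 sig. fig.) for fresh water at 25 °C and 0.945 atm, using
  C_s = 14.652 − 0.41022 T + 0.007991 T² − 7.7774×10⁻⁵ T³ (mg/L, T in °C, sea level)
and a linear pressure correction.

C_s ≈ 7.73 mg/L

At sea level: C_s = 14.652 − 0.41022×25 + 0.007991×25² − 7.7774×10⁻⁵×25³ = 8.176 mg/L.
Pressure correction: C_s' = 8.176 × 0.945 = 7.726 mg/L.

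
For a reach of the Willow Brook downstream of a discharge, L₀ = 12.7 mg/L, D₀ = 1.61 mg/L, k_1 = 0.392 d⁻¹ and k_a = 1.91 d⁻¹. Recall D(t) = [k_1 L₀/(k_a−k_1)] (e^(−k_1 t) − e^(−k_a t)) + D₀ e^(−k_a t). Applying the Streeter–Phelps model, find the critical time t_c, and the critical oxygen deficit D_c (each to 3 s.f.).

With k_a/k_1 = 4.872 and 1 − D₀(k_a−k_1)/(k_1 L₀) = 0.5091,
t_c = ln(4.872 × 0.5091) / (1.91 − 0.392) = ln(2.480) / 1.518 = 0.9085/1.518 = 0.5985 d.
D_c = (k_1/k_a) L₀ e^(−k_1 t_c) = (0.392/1.91) × 12.7 × e^(−0.392×0.5985) = 0.2052 × 12.7 × 0.7909 = 2.061 mg/L.

t_c ≈ 0.598 d; D_c ≈ 2.06 mg/L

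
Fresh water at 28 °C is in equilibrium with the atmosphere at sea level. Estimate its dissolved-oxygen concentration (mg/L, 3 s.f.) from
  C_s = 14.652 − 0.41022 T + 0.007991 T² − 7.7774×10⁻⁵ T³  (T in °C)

C_s ≈ 7.72 mg/L

C_s = 14.652 − 0.41022×28 + 0.007991×28² − 7.7774×10⁻⁵×28³ = 7.723 mg/L.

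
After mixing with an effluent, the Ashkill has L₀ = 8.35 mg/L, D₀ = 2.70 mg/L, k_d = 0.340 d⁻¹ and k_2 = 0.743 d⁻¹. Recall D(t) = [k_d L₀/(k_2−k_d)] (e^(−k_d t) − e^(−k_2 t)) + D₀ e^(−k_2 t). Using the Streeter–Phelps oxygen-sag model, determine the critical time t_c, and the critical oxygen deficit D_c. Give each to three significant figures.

At the critical point dD/dt = 0, so k_d L₀ e^(−k_d t) = k_2 D. Substituting D(t) from the Streeter–Phelps equation and solving for t gives
t_c = ln[(k_2/k_d)(1 − D₀(k_2−k_d)/(k_d L₀))] / (k_2−k_d).
Here k_2−k_d = 0.4030 d⁻¹ and 1 − D₀(k_2−k_d)/(k_d L₀) = 1 − 2.70×0.4030/(0.340×8.35) = 0.6167, so
t_c = ln(2.185 × 0.6167) / 0.4030 = 0.2984 / 0.4030 = 0.7405 d.
L(t_c) = L₀ e^(−k_d t_c) = 8.35 × 0.7774 = 6.491 mg/L, and at the critical point k_2 D_c = k_d L, so D_c = (0.340/0.743) × 6.491 = 2.971 mg/L.

t_c ≈ 0.741 d; D_c ≈ 2.97 mg/L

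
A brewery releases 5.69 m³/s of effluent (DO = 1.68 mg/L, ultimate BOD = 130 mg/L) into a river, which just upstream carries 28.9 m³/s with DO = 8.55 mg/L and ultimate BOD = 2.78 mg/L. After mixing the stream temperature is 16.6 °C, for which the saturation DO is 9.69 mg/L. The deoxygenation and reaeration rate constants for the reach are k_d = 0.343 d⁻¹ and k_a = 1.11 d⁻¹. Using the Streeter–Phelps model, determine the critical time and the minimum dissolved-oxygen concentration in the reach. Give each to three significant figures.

Mixed DO = (28.9×8.55 + 5.69×1.68)/(28.9+5.69) = 256.7/34.59 = 7.420 mg/L.
Mixed L₀ = (28.9×2.78 + 5.69×130)/(34.59) = 820.0/34.59 = 23.71 mg/L.
Initial deficit D₀ = C_s − DO₀ = 9.69 − 7.420 = 2.270 mg/L.
t_c = (1/0.7670) ln[(1.11/0.343)(1 − 2.270×0.7670/(0.343×23.71))] = 1.304 × ln(2.543) = 1.217 d.
D_c = (0.343/1.11) × 23.71 × e^(−0.343×1.217) = 0.3090 × 23.71 × 0.6587 = 4.826 mg/L.
Minimum DO = 9.69 − 4.826 = 4.864 mg/L.

t_c ≈ 1.22 d; minimum DO ≈ 4.86 mg/L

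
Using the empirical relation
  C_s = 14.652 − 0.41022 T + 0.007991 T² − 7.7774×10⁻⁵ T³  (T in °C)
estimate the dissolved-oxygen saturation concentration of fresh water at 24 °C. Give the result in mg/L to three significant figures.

C_s = 14.652 − 0.41022×24 + 0.007991×24² − 7.7774×10⁻⁵×24³ = 8.334 mg/L.

C_s ≈ 8.33 mg/L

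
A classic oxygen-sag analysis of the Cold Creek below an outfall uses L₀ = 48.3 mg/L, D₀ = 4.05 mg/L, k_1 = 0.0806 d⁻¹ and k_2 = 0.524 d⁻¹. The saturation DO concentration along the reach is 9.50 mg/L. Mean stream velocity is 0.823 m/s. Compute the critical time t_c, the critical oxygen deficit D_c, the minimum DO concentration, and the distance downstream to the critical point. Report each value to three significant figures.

t_c ≈ 2.83 d; D_c ≈ 5.92 mg/L; min DO ≈ 3.58 mg/L; x_c ≈ 201 km

t_c = [1/(k_2−k_1)] ln[(k_2/k_1)(1 − D₀(k_2−k_1)/(k_1 L₀))]
= [1/(0.524−0.0806)] ln[(0.524/0.0806)(1 − 4.05×0.4434/(0.0806×48.3))]
= (1/0.4434) ln[6.501 × 0.5387] = 2.255 × ln(3.502) = 2.255 × 1.253 = 2.827 d.
D_c = (k_1/k_2) L₀ e^(−k_1 t_c) = (0.0806/0.524) × 48.3 × e^(−0.0806×2.827) = 0.1538 × 48.3 × 0.7962 = 5.916 mg/L.
Minimum DO = C_s − D_c = 9.50 − 5.916 = 3.584 mg/L.
x_c = v t_c = 0.823 m/s × 2.827 d × 86400 s/d = 201000 m ≈ 201 km.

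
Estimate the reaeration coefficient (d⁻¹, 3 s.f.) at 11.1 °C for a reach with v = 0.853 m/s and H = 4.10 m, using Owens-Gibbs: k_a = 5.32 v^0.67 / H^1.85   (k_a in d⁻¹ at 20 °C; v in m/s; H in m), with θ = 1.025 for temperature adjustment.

k_a ≈ 0.282 d⁻¹

k_a(20) = 5.32 × 0.853^0.67 / 4.10^1.85 = 5.32 × 0.8990 / 13.60 = 0.3516 d⁻¹.
k_a(11.1) = 0.3516 × 1.025^(11.1−20) = 0.3516 × 0.8027 = 0.2822 d⁻¹.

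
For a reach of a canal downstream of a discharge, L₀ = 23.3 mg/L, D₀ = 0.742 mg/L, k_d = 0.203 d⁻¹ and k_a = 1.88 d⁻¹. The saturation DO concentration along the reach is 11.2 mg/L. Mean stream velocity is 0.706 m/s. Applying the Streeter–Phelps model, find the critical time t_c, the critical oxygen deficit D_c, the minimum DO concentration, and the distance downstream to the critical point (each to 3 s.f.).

t_c ≈ 1.15 d; D_c ≈ 1.99 mg/L; min DO ≈ 9.21 mg/L; x_c ≈ 69.9 km

At the critical point dD/dt = 0, so k_d L₀ e^(−k_d t) = k_a D. Substituting D(t) from the Streeter–Phelps equation and solving for t gives
t_c = ln[(k_a/k_d)(1 − D₀(k_a−k_d)/(k_d L₀))] / (k_a−k_d).
Here k_a−k_d = 1.677 d⁻¹ and 1 − D₀(k_a−k_d)/(k_d L₀) = 1 − 0.742×1.677/(0.203×23.3) = 0.7369, so
t_c = ln(9.261 × 0.7369) / 1.677 = 1.921 / 1.677 = 1.145 d.
D_c = (k_d/k_a) L₀ e^(−k_d t_c) = (0.203/1.88) × 23.3 × e^(−0.203×1.145) = 0.1080 × 23.3 × 0.7926 = 1.994 mg/L.
Minimum DO = C_s − D_c = 11.2 − 1.994 = 9.206 mg/L.
x_c = v t_c = 0.706 m/s × 1.145 d × 86400 s/d = 69860 m ≈ 69.9 km.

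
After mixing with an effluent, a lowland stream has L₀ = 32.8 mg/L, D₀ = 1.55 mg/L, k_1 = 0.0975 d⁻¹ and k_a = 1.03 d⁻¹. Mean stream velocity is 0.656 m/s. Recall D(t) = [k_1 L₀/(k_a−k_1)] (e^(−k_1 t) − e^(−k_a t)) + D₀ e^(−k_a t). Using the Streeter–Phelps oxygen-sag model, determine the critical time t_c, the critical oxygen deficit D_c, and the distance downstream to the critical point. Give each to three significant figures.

With k_a/k_1 = 10.56 and 1 − D₀(k_a−k_1)/(k_1 L₀) = 0.5480,
t_c = ln(10.56 × 0.5480) / (1.03 − 0.0975) = ln(5.790) / 0.9325 = 1.756/0.9325 = 1.883 d.
L(t_c) = L₀ e^(−k_1 t_c) = 32.8 × 0.8323 = 27.30 mg/L, and at the critical point k_a D_c = k_1 L, so D_c = (0.0975/1.03) × 27.30 = 2.584 mg/L.
x_c = v t_c = 0.656 m/s × 1.883 d × 86400 s/d = 106700 m ≈ 107 km.

t_c ≈ 1.88 d; D_c ≈ 2.58 mg/L; x_c ≈ 107 km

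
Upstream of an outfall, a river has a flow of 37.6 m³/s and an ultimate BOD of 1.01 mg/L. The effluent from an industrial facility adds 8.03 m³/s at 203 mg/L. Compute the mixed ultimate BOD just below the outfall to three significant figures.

Flow-weighted mixing: C = (Q_r C_r + Q_w C_w)/(Q_r + Q_w)
= (37.6×1.01 + 8.03×203)/(37.6 + 8.03) = 1668/45.63 = 36.56 mg/L.

36.6 mg/L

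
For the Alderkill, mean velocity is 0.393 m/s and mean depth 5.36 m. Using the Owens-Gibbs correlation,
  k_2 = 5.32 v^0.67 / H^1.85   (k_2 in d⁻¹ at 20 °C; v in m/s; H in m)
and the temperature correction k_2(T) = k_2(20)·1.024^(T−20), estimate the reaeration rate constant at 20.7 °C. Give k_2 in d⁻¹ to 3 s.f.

k_2(20) = 5.32 × 0.393^0.67 / 5.36^1.85 = 5.32 × 0.5349 / 22.33 = 0.1274 d⁻¹.
k_2(20.7) = 0.1274 × 1.024^(20.7−20) = 0.1274 × 1.017 = 0.1295 d⁻¹.

k_2 ≈ 0.130 d⁻¹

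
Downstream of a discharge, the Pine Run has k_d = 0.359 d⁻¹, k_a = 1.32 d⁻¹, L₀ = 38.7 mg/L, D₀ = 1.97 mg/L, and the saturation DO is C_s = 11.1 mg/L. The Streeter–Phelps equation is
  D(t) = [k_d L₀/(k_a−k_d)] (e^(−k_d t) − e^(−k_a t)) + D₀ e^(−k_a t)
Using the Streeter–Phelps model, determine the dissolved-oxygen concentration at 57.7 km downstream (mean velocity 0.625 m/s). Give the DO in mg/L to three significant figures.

Travel time t = x/v = 57.7 km / (0.625 m/s) = 57700 m / 0.625 m/s = 92320 s = 1.069 d.
k_d L₀/(k_a−k_d) = 0.359×38.7/(1.32−0.359) = 13.89/0.9610 = 14.46 mg/L.
e^(−k_d t) = e^(−0.359×1.069) = 0.6814; e^(−k_a t) = e^(−1.32×1.069) = 0.2440.
D = 14.46 × (0.6814 − 0.2440) + 1.97 × 0.2440 = 6.323 + 0.4807 = 6.804 mg/L.
DO = C_s − D = 11.1 − 6.804 = 4.296 mg/L.

DO ≈ 4.30 mg/L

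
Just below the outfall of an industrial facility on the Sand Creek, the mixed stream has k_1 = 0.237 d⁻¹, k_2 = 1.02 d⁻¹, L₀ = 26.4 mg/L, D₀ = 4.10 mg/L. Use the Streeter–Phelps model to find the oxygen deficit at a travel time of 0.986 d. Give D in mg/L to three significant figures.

D ≈ 4.90 mg/L

k_1 L₀/(k_2−k_1) = 0.237×26.4/(1.02−0.237) = 6.257/0.7830 = 7.991 mg/L.
e^(−k_1 t) = e^(−0.237×0.9860) = 0.7916; e^(−k_2 t) = e^(−1.02×0.9860) = 0.3658.
D = 7.991 × (0.7916 − 0.3658) + 4.10 × 0.3658 = 3.403 + 1.500 = 4.902 mg/L.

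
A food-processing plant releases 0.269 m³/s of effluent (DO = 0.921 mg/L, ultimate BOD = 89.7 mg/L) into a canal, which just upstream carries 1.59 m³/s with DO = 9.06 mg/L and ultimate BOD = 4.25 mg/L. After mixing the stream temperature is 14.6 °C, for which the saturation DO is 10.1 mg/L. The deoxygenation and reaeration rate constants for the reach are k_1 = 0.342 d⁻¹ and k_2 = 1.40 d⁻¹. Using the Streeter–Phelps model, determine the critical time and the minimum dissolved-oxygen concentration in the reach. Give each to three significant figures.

t_c ≈ 0.829 d; minimum DO ≈ 7.04 mg/L

Mixed DO = (1.59×9.06 + 0.269×0.921)/(1.59+0.269) = 14.65/1.859 = 7.882 mg/L.
Mixed L₀ = (1.59×4.25 + 0.269×89.7)/(1.859) = 30.89/1.859 = 16.61 mg/L.
Initial deficit D₀ = C_s − DO₀ = 10.1 − 7.882 = 2.218 mg/L.
t_c = (1/1.058) ln[(1.40/0.342)(1 − 2.218×1.058/(0.342×16.61))] = 0.9452 × ln(2.403) = 0.8287 d.
D_c = (0.342/1.40) × 16.61 × e^(−0.342×0.8287) = 0.2443 × 16.61 × 0.7532 = 3.057 mg/L.
Minimum DO = 10.1 − 3.057 = 7.043 mg/L.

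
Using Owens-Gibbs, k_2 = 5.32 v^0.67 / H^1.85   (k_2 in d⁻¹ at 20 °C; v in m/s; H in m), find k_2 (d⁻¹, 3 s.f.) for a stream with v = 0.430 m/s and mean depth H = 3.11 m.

k_2 ≈ 0.370 d⁻¹

k_2 = 5.32 × 0.430^0.67 / 3.11^1.85 = 5.32 × 0.5681 / 8.158 = 0.3704 d⁻¹.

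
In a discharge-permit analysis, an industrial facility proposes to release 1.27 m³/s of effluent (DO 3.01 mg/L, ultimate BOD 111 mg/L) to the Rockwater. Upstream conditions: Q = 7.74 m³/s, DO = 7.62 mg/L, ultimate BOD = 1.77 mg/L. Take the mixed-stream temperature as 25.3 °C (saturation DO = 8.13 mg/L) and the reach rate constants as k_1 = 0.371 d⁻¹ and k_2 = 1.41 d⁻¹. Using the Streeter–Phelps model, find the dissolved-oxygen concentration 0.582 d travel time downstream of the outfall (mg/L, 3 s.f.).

DO ≈ 5.38 mg/L

Mixed DO = (7.74×7.62 + 1.27×3.01)/(7.74+1.27) = 62.80/9.010 = 6.970 mg/L.
Mixed L₀ = (7.74×1.77 + 1.27×111)/(9.010) = 154.7/9.010 = 17.17 mg/L.
Initial deficit D₀ = C_s − DO₀ = 8.13 − 6.970 = 1.160 mg/L.
D(0.582) = [0.371×17.17/(1.41−0.371)](e^(−0.371×0.582) − e^(−1.41×0.582)) + 1.160 e^(−1.41×0.582)
= 6.130 × (0.8058 − 0.4402) + 1.160 × 0.4402 = 2.752 mg/L.
DO = 8.13 − 2.752 = 5.378 mg/L.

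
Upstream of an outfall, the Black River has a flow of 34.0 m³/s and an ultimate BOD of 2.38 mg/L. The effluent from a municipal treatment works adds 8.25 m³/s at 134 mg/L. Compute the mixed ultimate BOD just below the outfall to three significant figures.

Flow-weighted mixing: C = (Q_r C_r + Q_w C_w)/(Q_r + Q_w)
= (34.0×2.38 + 8.25×134)/(34.0 + 8.25) = 1186/42.25 = 28.08 mg/L.

28.1 mg/L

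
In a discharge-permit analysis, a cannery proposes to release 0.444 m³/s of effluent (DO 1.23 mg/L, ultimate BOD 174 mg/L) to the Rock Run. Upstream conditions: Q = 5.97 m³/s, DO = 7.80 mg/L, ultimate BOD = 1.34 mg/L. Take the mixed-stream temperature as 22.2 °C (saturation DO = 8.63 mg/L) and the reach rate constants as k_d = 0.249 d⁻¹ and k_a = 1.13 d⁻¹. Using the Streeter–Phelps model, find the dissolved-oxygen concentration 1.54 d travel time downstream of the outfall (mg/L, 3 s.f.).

Mixed DO = (5.97×7.80 + 0.444×1.23)/(5.97+0.444) = 47.11/6.414 = 7.345 mg/L.
Mixed L₀ = (5.97×1.34 + 0.444×174)/(6.414) = 85.26/6.414 = 13.29 mg/L.
Initial deficit D₀ = C_s − DO₀ = 8.63 − 7.345 = 1.285 mg/L.
D(1.54) = [0.249×13.29/(1.13−0.249)](e^(−0.249×1.54) − e^(−1.13×1.54)) + 1.285 e^(−1.13×1.54)
= 3.757 × (0.6815 − 0.1755) + 1.285 × 0.1755 = 2.126 mg/L.
DO = 8.63 − 2.126 = 6.504 mg/L.

DO ≈ 6.50 mg/L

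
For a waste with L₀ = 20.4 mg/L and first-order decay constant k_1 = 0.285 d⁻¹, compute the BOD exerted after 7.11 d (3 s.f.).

y_t = L₀(1 − e^(−k_1 t)) = 20.4 × (1 − e^(−0.285×7.11))
= 20.4 × (1 − 0.1318) = 20.4 × 0.8682 = 17.71 mg/L.

y ≈ 17.7 mg/L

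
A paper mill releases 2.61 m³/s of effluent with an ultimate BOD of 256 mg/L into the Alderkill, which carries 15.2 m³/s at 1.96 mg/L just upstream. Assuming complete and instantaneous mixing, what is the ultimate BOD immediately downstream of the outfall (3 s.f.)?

Flow-weighted mixing: C = (Q_r C_r + Q_w C_w)/(Q_r + Q_w)
= (15.2×1.96 + 2.61×256)/(15.2 + 2.61) = 698.0/17.81 = 39.19 mg/L.

39.2 mg/L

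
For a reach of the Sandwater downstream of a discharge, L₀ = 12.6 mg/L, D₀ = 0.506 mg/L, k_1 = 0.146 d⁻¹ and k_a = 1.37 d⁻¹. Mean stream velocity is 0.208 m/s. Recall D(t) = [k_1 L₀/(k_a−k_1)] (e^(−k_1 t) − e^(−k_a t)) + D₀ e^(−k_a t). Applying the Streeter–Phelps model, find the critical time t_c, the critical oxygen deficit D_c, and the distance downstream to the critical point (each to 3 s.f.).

t_c ≈ 1.49 d; D_c ≈ 1.08 mg/L; x_c ≈ 26.8 km

t_c = [1/(k_a−k_1)] ln[(k_a/k_1)(1 − D₀(k_a−k_1)/(k_1 L₀))]
= [1/(1.37−0.146)] ln[(1.37/0.146)(1 − 0.506×1.224/(0.146×12.6))]
= (1/1.224) ln[9.384 × 0.6633] = 0.8170 × ln(6.224) = 0.8170 × 1.828 = 1.494 d.
L(t_c) = L₀ e^(−k_1 t_c) = 12.6 × 0.8040 = 10.13 mg/L, and at the critical point k_a D_c = k_1 L, so D_c = (0.146/1.37) × 10.13 = 1.080 mg/L.
x_c = v t_c = 0.208 m/s × 1.494 d × 86400 s/d = 26850 m ≈ 26.8 km.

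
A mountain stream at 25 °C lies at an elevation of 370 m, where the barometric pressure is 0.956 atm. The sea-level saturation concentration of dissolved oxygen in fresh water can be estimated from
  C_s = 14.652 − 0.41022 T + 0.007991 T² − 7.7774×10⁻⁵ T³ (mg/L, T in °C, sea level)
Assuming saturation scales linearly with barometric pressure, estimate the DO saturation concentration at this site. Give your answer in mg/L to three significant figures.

C_s ≈ 7.82 mg/L

At sea level: C_s = 14.652 − 0.41022×25 + 0.007991×25² − 7.7774×10⁻⁵×25³ = 8.176 mg/L.
Pressure correction: C_s' = 8.176 × 0.956 = 7.816 mg/L.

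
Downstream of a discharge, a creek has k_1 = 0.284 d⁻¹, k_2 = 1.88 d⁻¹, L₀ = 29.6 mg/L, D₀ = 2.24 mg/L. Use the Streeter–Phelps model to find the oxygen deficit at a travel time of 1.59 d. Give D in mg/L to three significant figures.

k_1 L₀/(k_2−k_1) = 0.284×29.6/(1.88−0.284) = 8.406/1.596 = 5.267 mg/L.
e^(−k_1 t) = e^(−0.284×1.590) = 0.6366; e^(−k_2 t) = e^(−1.88×1.590) = 0.05033.
D = 5.267 × (0.6366 − 0.05033) + 2.24 × 0.05033 = 3.088 + 0.1127 = 3.201 mg/L.

D ≈ 3.20 mg/L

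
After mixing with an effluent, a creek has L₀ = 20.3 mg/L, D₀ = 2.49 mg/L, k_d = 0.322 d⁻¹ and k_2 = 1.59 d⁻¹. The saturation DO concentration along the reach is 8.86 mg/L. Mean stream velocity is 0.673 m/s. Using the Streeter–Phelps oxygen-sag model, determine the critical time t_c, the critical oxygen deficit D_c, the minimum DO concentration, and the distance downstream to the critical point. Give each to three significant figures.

With k_2/k_d = 4.938 and 1 − D₀(k_2−k_d)/(k_d L₀) = 0.5170,
t_c = ln(4.938 × 0.5170) / (1.59 − 0.322) = ln(2.553) / 1.268 = 0.9372/1.268 = 0.7391 d.
D_c = (k_d/k_2) L₀ e^(−k_d t_c) = (0.322/1.59) × 20.3 × e^(−0.322×0.7391) = 0.2025 × 20.3 × 0.7882 = 3.240 mg/L.
Minimum DO = C_s − D_c = 8.86 − 3.240 = 5.620 mg/L.
x_c = v t_c = 0.673 m/s × 0.7391 d × 86400 s/d = 42980 m ≈ 43.0 km.

t_c ≈ 0.739 d; D_c ≈ 3.24 mg/L; min DO ≈ 5.62 mg/L; x_c ≈ 43.0 km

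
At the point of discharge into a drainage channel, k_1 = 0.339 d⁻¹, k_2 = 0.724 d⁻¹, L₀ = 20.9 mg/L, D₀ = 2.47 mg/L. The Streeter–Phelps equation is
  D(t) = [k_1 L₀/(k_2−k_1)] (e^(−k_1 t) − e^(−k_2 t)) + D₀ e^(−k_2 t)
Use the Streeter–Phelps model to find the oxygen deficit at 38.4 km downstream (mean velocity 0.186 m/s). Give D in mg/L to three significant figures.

Travel time t = x/v = 38.4 km / (0.186 m/s) = 38400 m / 0.186 m/s = 206500 s = 2.389 d.
k_1 L₀/(k_2−k_1) = 0.339×20.9/(0.724−0.339) = 7.085/0.3850 = 18.40 mg/L.
e^(−k_1 t) = e^(−0.339×2.389) = 0.4448; e^(−k_2 t) = e^(−0.724×2.389) = 0.1773.
D = 18.40 × (0.4448 − 0.1773) + 2.47 × 0.1773 = 4.924 + 0.4379 = 5.362 mg/L.

D ≈ 5.36 mg/L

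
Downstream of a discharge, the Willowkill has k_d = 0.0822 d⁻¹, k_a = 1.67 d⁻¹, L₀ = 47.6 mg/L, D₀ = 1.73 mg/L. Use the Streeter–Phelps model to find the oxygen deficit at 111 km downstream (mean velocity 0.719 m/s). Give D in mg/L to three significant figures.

D ≈ 2.09 mg/L

Travel time t = x/v = 111 km / (0.719 m/s) = 111000 m / 0.719 m/s = 154400 s = 1.787 d.
k_d L₀/(k_a−k_d) = 0.0822×47.6/(1.67−0.0822) = 3.913/1.588 = 2.464 mg/L.
e^(−k_d t) = e^(−0.0822×1.787) = 0.8634; e^(−k_a t) = e^(−1.67×1.787) = 0.05059.
D = 2.464 × (0.8634 − 0.05059) + 1.73 × 0.05059 = 2.003 + 0.08752 = 2.090 mg/L.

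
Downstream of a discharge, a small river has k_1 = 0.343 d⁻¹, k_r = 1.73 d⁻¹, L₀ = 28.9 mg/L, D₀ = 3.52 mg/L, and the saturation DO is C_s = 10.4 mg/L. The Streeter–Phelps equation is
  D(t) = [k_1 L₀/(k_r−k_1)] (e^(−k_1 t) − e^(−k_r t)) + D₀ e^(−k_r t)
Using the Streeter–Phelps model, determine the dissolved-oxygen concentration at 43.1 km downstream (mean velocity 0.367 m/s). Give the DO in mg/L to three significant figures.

Travel time t = x/v = 43.1 km / (0.367 m/s) = 43100 m / 0.367 m/s = 117400 s = 1.359 d.
k_1 L₀/(k_r−k_1) = 0.343×28.9/(1.73−0.343) = 9.913/1.387 = 7.147 mg/L.
e^(−k_1 t) = e^(−0.343×1.359) = 0.6274; e^(−k_r t) = e^(−1.73×1.359) = 0.09523.
D = 7.147 × (0.6274 − 0.09523) + 3.52 × 0.09523 = 3.803 + 0.3352 = 4.138 mg/L.
DO = C_s − D = 10.4 − 4.138 = 6.262 mg/L.

DO ≈ 6.26 mg/L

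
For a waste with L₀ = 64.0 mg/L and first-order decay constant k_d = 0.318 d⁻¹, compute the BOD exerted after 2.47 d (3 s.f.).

y ≈ 34.8 mg/L

y_t = L₀(1 − e^(−k_d t)) = 64.0 × (1 − e^(−0.318×2.47))
= 64.0 × (1 − 0.4559) = 64.0 × 0.5441 = 34.82 mg/L.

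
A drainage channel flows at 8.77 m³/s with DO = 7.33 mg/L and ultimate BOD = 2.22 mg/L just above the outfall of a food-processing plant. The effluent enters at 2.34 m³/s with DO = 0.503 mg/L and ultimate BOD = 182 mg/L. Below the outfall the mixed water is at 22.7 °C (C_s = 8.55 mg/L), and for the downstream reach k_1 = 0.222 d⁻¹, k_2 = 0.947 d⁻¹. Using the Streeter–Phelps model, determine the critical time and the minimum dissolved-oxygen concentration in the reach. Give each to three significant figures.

Mixed DO = (8.77×7.33 + 2.34×0.503)/(8.77+2.34) = 65.46/11.11 = 5.892 mg/L.
Mixed L₀ = (8.77×2.22 + 2.34×182)/(11.11) = 445.3/11.11 = 40.09 mg/L.
Initial deficit D₀ = C_s − DO₀ = 8.55 − 5.892 = 2.658 mg/L.
t_c = (1/0.7250) ln[(0.947/0.222)(1 − 2.658×0.7250/(0.222×40.09))] = 1.379 × ln(3.342) = 1.664 d.
D_c = (0.222/0.947) × 40.09 × e^(−0.222×1.664) = 0.2344 × 40.09 × 0.6911 = 6.494 mg/L.
Minimum DO = 8.55 − 6.494 = 2.056 mg/L.

t_c ≈ 1.66 d; minimum DO ≈ 2.06 mg/L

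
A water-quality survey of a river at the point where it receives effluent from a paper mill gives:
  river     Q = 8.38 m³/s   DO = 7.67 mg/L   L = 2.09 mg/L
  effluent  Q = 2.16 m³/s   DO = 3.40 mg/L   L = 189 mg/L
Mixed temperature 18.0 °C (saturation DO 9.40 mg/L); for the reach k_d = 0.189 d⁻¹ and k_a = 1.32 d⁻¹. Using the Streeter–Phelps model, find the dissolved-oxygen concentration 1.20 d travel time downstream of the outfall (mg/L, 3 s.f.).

DO ≈ 4.87 mg/L

Mixed DO = (8.38×7.67 + 2.16×3.40)/(8.38+2.16) = 71.62/10.54 = 6.795 mg/L.
Mixed L₀ = (8.38×2.09 + 2.16×189)/(10.54) = 425.8/10.54 = 40.39 mg/L.
Initial deficit D₀ = C_s − DO₀ = 9.40 − 6.795 = 2.605 mg/L.
D(1.20) = [0.189×40.39/(1.32−0.189)](e^(−0.189×1.20) − e^(−1.32×1.20)) + 2.605 e^(−1.32×1.20)
= 6.750 × (0.7971 − 0.2052) + 2.605 × 0.2052 = 4.530 mg/L.
DO = 9.40 − 4.530 = 4.870 mg/L.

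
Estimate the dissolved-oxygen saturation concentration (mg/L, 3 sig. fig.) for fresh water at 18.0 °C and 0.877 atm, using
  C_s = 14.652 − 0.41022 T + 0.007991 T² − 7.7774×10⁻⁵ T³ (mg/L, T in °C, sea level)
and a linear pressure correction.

C_s ≈ 8.25 mg/L

At sea level: C_s = 14.652 − 0.41022×18.0 + 0.007991×18.0² − 7.7774×10⁻⁵×18.0³ = 9.404 mg/L.
Pressure correction: C_s' = 9.404 × 0.877 = 8.247 mg/L.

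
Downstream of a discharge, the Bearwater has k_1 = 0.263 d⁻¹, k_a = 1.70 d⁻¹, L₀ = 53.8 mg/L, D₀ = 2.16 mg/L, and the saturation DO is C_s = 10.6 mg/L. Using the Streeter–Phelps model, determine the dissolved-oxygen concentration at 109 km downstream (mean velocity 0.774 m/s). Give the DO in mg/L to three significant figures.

DO ≈ 4.67 mg/L

Travel time t = x/v = 109 km / (0.774 m/s) = 109000 m / 0.774 m/s = 140800 s = 1.630 d.
k_1 L₀/(k_a−k_1) = 0.263×53.8/(1.70−0.263) = 14.15/1.437 = 9.846 mg/L.
e^(−k_1 t) = e^(−0.263×1.630) = 0.6514; e^(−k_a t) = e^(−1.70×1.630) = 0.06261.
D = 9.846 × (0.6514 − 0.06261) + 2.16 × 0.06261 = 5.797 + 0.1352 = 5.933 mg/L.
DO = C_s − D = 10.6 − 5.933 = 4.667 mg/L.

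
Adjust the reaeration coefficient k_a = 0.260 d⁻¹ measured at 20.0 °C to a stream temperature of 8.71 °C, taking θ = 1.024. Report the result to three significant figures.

k_a ≈ 0.199 d⁻¹

k_a(T₂) = k_a(T₁) · θ^(T₂−T₁) = 0.260 × 1.024^(8.71−20.0)
= 0.260 × 1.024^-11.3 = 0.260 × 0.7651 = 0.1989 d⁻¹.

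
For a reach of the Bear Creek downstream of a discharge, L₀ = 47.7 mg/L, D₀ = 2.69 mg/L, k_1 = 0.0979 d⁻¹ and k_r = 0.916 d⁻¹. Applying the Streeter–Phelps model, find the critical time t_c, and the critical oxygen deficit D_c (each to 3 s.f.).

t_c ≈ 1.95 d; D_c ≈ 4.21 mg/L

At the critical point dD/dt = 0, so k_1 L₀ e^(−k_1 t) = k_r D. Substituting D(t) from the Streeter–Phelps equation and solving for t gives
t_c = ln[(k_r/k_1)(1 − D₀(k_r−k_1)/(k_1 L₀))] / (k_r−k_1).
Here k_r−k_1 = 0.8181 d⁻¹ and 1 − D₀(k_r−k_1)/(k_1 L₀) = 1 − 2.69×0.8181/(0.0979×47.7) = 0.5287, so
t_c = ln(9.356 × 0.5287) / 0.8181 = 1.599 / 0.8181 = 1.954 d.
D_c = (k_1/k_r) L₀ e^(−k_1 t_c) = (0.0979/0.916) × 47.7 × e^(−0.0979×1.954) = 0.1069 × 47.7 × 0.8259 = 4.210 mg/L.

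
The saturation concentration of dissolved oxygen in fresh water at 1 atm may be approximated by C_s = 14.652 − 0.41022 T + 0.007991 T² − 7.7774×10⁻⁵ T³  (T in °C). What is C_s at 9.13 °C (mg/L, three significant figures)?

C_s ≈ 11.5 mg/L

C_s = 14.652 − 0.41022×9.13 + 0.007991×9.13² − 7.7774×10⁻⁵×9.13³ = 11.51 mg/L.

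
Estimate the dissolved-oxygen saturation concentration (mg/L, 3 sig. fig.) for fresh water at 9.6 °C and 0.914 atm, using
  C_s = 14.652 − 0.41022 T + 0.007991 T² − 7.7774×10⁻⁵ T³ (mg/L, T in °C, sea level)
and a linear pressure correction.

C_s ≈ 10.4 mg/L

At sea level: C_s = 14.652 − 0.41022×9.6 + 0.007991×9.6² − 7.7774×10⁻⁵×9.6³ = 11.38 mg/L.
Pressure correction: C_s' = 11.38 × 0.914 = 10.40 mg/L.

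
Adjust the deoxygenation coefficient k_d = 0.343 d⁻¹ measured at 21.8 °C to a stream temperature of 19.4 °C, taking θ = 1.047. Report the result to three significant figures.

k_d ≈ 0.307 d⁻¹

k_d(T₂) = k_d(T₁) · θ^(T₂−T₁) = 0.343 × 1.047^(19.4−21.8)
= 0.343 × 1.047^-2.40 = 0.343 × 0.8956 = 0.3072 d⁻¹.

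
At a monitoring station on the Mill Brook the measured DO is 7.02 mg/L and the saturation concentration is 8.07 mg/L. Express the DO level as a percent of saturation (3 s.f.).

% saturation = C/C_s × 100 = 7.02/8.07 × 100 = 87.0 %.

87.0 % saturation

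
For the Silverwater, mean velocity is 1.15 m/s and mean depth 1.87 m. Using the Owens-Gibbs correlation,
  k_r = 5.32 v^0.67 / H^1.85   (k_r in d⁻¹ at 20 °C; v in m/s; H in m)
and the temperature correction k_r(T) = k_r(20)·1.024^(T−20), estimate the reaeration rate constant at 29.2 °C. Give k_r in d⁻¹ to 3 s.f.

k_r(20) = 5.32 × 1.15^0.67 / 1.87^1.85 = 5.32 × 1.098 / 3.184 = 1.835 d⁻¹.
k_r(29.2) = 1.835 × 1.024^(29.2−20) = 1.835 × 1.244 = 2.283 d⁻¹.

k_r ≈ 2.28 d⁻¹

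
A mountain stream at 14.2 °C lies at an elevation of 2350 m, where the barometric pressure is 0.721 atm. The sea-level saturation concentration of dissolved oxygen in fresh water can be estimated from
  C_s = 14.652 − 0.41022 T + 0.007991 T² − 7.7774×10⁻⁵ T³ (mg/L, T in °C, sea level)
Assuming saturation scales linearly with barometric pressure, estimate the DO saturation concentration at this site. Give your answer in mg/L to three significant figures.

At sea level: C_s = 14.652 − 0.41022×14.2 + 0.007991×14.2² − 7.7774×10⁻⁵×14.2³ = 10.22 mg/L.
Pressure correction: C_s' = 10.22 × 0.721 = 7.365 mg/L.

C_s ≈ 7.37 mg/L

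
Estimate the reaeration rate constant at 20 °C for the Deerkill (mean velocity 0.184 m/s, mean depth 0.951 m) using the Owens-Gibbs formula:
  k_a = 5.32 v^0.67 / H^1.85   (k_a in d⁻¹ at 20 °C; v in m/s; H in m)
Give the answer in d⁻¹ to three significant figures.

k_a ≈ 1.88 d⁻¹

k_a = 5.32 × 0.184^0.67 / 0.951^1.85 = 5.32 × 0.3217 / 0.9112 = 1.878 d⁻¹.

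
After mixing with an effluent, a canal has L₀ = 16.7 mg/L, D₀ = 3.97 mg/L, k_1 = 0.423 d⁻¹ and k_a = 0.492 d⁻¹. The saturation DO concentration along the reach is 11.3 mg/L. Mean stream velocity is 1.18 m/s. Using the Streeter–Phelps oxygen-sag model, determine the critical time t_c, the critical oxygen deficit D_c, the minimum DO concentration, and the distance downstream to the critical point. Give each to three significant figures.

At the critical point dD/dt = 0, so k_1 L₀ e^(−k_1 t) = k_a D. Substituting D(t) from the Streeter–Phelps equation and solving for t gives
t_c = ln[(k_a/k_1)(1 − D₀(k_a−k_1)/(k_1 L₀))] / (k_a−k_1).
Here k_a−k_1 = 0.06900 d⁻¹ and 1 − D₀(k_a−k_1)/(k_1 L₀) = 1 − 3.97×0.06900/(0.423×16.7) = 0.9612, so
t_c = ln(1.163 × 0.9612) / 0.06900 = 0.1116 / 0.06900 = 1.617 d.
L(t_c) = L₀ e^(−k_1 t_c) = 16.7 × 0.5046 = 8.428 mg/L, and at the critical point k_a D_c = k_1 L, so D_c = (0.423/0.492) × 8.428 = 7.246 mg/L.
Minimum DO = C_s − D_c = 11.3 − 7.246 = 4.054 mg/L.
x_c = v t_c = 1.18 m/s × 1.617 d × 86400 s/d = 164800 m ≈ 165 km.

t_c ≈ 1.62 d; D_c ≈ 7.25 mg/L; min DO ≈ 4.05 mg/L; x_c ≈ 165 km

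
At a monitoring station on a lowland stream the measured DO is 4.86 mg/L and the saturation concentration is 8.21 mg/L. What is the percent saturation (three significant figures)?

59.2 % saturation

% saturation = C/C_s × 100 = 4.86/8.21 × 100 = 59.2 %.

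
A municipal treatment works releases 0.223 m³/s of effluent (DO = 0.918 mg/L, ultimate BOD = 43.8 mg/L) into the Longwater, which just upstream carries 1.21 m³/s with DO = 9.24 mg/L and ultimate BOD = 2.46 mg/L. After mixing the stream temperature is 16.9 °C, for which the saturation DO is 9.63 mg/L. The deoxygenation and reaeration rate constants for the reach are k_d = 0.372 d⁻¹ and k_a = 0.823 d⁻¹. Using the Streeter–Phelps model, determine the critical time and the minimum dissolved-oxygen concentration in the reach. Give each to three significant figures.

Mixed DO = (1.21×9.24 + 0.223×0.918)/(1.21+0.223) = 11.39/1.433 = 7.945 mg/L.
Mixed L₀ = (1.21×2.46 + 0.223×43.8)/(1.433) = 12.74/1.433 = 8.893 mg/L.
Initial deficit D₀ = C_s − DO₀ = 9.63 − 7.945 = 1.685 mg/L.
t_c = (1/0.4510) ln[(0.823/0.372)(1 − 1.685×0.4510/(0.372×8.893))] = 2.217 × ln(1.704) = 1.182 d.
D_c = (0.372/0.823) × 8.893 × e^(−0.372×1.182) = 0.4520 × 8.893 × 0.6442 = 2.590 mg/L.
Minimum DO = 9.63 − 2.590 = 7.040 mg/L.

t_c ≈ 1.18 d; minimum DO ≈ 7.04 mg/L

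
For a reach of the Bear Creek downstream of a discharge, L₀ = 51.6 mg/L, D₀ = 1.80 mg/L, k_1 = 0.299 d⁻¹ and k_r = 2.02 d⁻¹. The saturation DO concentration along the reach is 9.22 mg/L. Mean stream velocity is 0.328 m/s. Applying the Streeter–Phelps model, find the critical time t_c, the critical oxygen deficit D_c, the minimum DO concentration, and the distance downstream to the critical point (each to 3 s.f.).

With k_r/k_1 = 6.756 and 1 − D₀(k_r−k_1)/(k_1 L₀) = 0.7992,
t_c = ln(6.756 × 0.7992) / (2.02 − 0.299) = ln(5.399) / 1.721 = 1.686/1.721 = 0.9798 d.
L(t_c) = L₀ e^(−k_1 t_c) = 51.6 × 0.7460 = 38.50 mg/L, and at the critical point k_r D_c = k_1 L, so D_c = (0.299/2.02) × 38.50 = 5.698 mg/L.
Minimum DO = C_s − D_c = 9.22 − 5.698 = 3.522 mg/L.
x_c = v t_c = 0.328 m/s × 0.9798 d × 86400 s/d = 27770 m ≈ 27.8 km.

t_c ≈ 0.980 d; D_c ≈ 5.70 mg/L; min DO ≈ 3.52 mg/L; x_c ≈ 27.8 km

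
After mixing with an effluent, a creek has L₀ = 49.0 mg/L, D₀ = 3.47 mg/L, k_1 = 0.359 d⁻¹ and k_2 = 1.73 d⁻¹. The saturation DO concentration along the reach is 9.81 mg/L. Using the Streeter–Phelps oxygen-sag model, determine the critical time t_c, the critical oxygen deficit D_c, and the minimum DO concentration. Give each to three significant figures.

With k_2/k_1 = 4.819 and 1 − D₀(k_2−k_1)/(k_1 L₀) = 0.7296,
t_c = ln(4.819 × 0.7296) / (1.73 − 0.359) = ln(3.516) / 1.371 = 1.257/1.371 = 0.9170 d.
D_c = (k_1/k_2) L₀ e^(−k_1 t_c) = (0.359/1.73) × 49.0 × e^(−0.359×0.9170) = 0.2075 × 49.0 × 0.7195 = 7.316 mg/L.
Minimum DO = C_s − D_c = 9.81 − 7.316 = 2.494 mg/L.

t_c ≈ 0.917 d; D_c ≈ 7.32 mg/L; min DO ≈ 2.49 mg/L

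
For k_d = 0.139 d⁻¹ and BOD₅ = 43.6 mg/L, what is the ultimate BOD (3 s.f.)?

L₀ ≈ 87.0 mg/L

BOD₅ = L₀(1 − e^(−5k_d)) ⇒ L₀ = BOD₅ / (1 − e^(−5×0.139))
= 43.6 / (1 − 0.4991) = 43.6 / 0.5009 = 87.04 mg/L.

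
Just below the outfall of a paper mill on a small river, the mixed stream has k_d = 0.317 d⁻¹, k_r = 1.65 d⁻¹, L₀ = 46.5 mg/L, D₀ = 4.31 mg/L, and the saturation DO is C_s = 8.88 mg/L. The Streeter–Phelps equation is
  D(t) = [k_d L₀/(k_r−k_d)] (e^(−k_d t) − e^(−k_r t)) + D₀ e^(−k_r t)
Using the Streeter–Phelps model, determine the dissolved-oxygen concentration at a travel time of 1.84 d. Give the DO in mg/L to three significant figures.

k_d L₀/(k_r−k_d) = 0.317×46.5/(1.65−0.317) = 14.74/1.333 = 11.06 mg/L.
e^(−k_d t) = e^(−0.317×1.840) = 0.5581; e^(−k_r t) = e^(−1.65×1.840) = 0.04803.
D = 11.06 × (0.5581 − 0.04803) + 4.31 × 0.04803 = 5.640 + 0.2070 = 5.847 mg/L.
DO = C_s − D = 8.88 − 5.847 = 3.033 mg/L.

DO ≈ 3.03 mg/L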